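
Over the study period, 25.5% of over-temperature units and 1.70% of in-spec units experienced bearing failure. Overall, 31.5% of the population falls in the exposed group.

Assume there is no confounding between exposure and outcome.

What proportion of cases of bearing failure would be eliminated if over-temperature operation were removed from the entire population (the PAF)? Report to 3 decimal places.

PAF ≈ 0.815

p₁ = 0.255, p₀ = 0.017.
Overall risk P(Y=1) = π·p₁ + (1−π)·p₀ = 0.315×0.255 + 0.685×0.017 = 0.09197.
Under exogeneity, PAF = [P(Y=1) − p₀] / P(Y=1).
PAF = (0.09197 − 0.017) / 0.09197 ≈ 0.8152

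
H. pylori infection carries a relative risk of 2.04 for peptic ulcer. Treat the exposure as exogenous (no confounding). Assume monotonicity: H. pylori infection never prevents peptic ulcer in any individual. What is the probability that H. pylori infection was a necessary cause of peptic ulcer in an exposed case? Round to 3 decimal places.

Under exogeneity and monotonicity, PN = (RR − 1) / RR = 1 − 1/RR.
PN = (2.04 − 1) / 2.04 = 1.04 / 2.04 ≈ 0.5098

PN ≈ 0.510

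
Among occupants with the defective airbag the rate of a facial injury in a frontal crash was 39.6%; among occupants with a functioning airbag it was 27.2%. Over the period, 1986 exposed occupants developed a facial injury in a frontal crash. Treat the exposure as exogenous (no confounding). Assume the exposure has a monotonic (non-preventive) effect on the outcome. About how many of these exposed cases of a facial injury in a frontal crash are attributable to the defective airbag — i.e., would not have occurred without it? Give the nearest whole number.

p₁ = 0.396, p₀ = 0.272.
PN = (p₁ − p₀)/p₁ = (0.396 − 0.272) / 0.396 ≈ 0.31313.
Attributable cases ≈ PN × (exposed cases) = 0.31313 × 1986 ≈ 621.88.

about 622 cases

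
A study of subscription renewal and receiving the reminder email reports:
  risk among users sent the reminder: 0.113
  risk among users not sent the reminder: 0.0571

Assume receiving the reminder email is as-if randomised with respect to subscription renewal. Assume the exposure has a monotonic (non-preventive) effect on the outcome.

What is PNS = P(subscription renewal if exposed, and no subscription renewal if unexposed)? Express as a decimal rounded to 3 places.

PNS ≈ 0.056

Let p₁ = 0.113, p₀ = 0.0571.
Under exogeneity and monotonicity, PNS = p₁ − p₀.
PNS = 0.113 − 0.0571 = 0.0559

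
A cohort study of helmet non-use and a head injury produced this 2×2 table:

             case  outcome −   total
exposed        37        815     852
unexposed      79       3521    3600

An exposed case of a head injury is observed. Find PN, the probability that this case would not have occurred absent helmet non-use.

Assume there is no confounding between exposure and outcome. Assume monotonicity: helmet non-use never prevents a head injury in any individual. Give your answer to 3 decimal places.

PN ≈ 0.495

p₁ = P(outcome | exposed) = 37/852 = 0.043427
p₀ = P(outcome | unexposed) = 79/3600 = 0.021944
Under exogeneity and monotonicity, PN = (p₁ − p₀)/p₁.
PN = (0.043427 − 0.021944) / 0.043427 ≈ 0.4947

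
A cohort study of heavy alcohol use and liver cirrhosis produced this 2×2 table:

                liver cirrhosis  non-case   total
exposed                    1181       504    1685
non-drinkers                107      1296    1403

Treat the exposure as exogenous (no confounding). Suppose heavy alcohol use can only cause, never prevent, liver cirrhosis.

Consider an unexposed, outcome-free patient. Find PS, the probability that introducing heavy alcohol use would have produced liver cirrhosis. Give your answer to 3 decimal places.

p₁ = P(outcome | exposed) = 1181/1685 = 0.70089
p₀ = P(outcome | unexposed) = 107/1403 = 0.076265
Under exogeneity and monotonicity, PS = (p₁ − p₀) / (1 − p₀).
PS = (0.70089 − 0.076265) / (1 − 0.076265) = 0.62463 / 0.92373 ≈ 0.6762

PS ≈ 0.676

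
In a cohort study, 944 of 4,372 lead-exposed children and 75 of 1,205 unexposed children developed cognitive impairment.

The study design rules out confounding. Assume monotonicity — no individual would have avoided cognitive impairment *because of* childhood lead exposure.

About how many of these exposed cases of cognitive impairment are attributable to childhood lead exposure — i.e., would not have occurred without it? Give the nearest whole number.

p₁ = P(outcome | exposed) = 944/4372 = 0.21592
p₀ = P(outcome | unexposed) = 75/1205 = 0.062241
PN = (p₁ − p₀)/p₁ = (0.21592 − 0.062241) / 0.21592 ≈ 0.71174.
Attributable cases ≈ PN × (exposed cases) = 0.71174 × 944 ≈ 671.88.

about 672 cases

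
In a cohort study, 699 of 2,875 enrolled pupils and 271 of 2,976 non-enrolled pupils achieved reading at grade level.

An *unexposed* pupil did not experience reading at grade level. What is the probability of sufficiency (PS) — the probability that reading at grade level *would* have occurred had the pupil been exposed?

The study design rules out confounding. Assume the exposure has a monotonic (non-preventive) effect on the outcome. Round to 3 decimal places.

PS ≈ 0.167

p₁ = P(outcome | exposed) = 699/2875 = 0.24313
p₀ = P(outcome | unexposed) = 271/2976 = 0.091062
Under exogeneity and monotonicity, PS = (p₁ − p₀) / (1 − p₀).
PS = (0.24313 − 0.091062) / (1 − 0.091062) = 0.15207 / 0.90894 ≈ 0.1673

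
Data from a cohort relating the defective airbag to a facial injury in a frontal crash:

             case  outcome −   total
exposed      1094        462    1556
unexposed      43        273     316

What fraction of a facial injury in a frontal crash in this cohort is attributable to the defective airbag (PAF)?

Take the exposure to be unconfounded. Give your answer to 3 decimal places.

p₁ = P(outcome | exposed) = 1094/1556 = 0.70308
p₀ = P(outcome | unexposed) = 43/316 = 0.13608
Exposure prevalence π = 1556/1872 = 0.8312; overall risk P(Y=1) = 0.60737.
Under exogeneity, PAF = [P(Y=1) − p₀]/P(Y=1).
PAF = (0.60737 − 0.13608) / 0.60737 ≈ 0.7760

PAF ≈ 0.776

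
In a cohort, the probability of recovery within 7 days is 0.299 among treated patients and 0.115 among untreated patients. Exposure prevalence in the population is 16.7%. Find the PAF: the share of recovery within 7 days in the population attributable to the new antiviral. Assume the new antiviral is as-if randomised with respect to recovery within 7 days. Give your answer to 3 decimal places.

Let p₁ = 0.299, p₀ = 0.115.
Overall risk P(Y=1) = π·p₁ + (1−π)·p₀ = 0.167×0.299 + 0.833×0.115 = 0.14573.
Under exogeneity, PAF = [P(Y=1) − p₀] / P(Y=1).
PAF = (0.14573 − 0.115) / 0.14573 ≈ 0.2109

PAF ≈ 0.211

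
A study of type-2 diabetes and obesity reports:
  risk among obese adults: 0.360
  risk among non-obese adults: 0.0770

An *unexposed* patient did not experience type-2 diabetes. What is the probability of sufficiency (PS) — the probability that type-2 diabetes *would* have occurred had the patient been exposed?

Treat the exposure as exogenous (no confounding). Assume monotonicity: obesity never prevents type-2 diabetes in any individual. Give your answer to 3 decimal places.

PS ≈ 0.307

Let p₁ = 0.36, p₀ = 0.077.
Under exogeneity and monotonicity, PS = (p₁ − p₀) / (1 − p₀).
PS = (0.36 − 0.077) / (1 − 0.077) = 0.283 / 0.923 ≈ 0.3066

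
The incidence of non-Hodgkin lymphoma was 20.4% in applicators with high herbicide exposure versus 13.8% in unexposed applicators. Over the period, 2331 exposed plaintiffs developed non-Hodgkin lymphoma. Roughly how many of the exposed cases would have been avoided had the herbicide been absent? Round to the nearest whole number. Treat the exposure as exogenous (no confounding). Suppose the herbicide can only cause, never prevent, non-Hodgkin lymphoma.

p₁ = 0.204, p₀ = 0.138.
PN = (p₁ − p₀)/p₁ = (0.204 − 0.138) / 0.204 ≈ 0.32353.
Attributable cases ≈ PN × (exposed cases) = 0.32353 × 2331 ≈ 754.15.

about 754 cases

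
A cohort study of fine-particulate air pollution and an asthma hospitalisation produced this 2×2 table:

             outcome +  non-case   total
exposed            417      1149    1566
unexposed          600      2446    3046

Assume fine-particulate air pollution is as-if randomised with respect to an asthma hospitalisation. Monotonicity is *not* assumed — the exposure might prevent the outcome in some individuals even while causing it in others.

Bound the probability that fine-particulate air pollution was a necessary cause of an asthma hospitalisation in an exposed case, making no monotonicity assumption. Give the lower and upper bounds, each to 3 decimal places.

p₁ = P(outcome | exposed) = 417/1566 = 0.26628
p₀ = P(outcome | unexposed) = 600/3046 = 0.19698
Under exogeneity alone the bounds on PN are max{0,(p₁−p₀)/p₁} ≤ PN ≤ min{1,(1−p₀)/p₁}.
  lower = (p₁ − p₀)/p₁ = 0.069304 / 0.26628 ≈ 0.2603
  upper = min{1, (1 − p₀)/p₁} = 0.80302 / 0.26628 ≈ 3.0157 → capped at 1

0.260 ≤ PN ≤ 1.000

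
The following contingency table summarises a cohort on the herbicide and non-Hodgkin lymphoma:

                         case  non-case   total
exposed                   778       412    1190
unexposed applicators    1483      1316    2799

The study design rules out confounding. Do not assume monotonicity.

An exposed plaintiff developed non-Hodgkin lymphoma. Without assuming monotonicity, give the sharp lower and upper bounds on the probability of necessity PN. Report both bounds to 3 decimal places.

p₁ = P(outcome | exposed) = 778/1190 = 0.65378
p₀ = P(outcome | unexposed) = 1483/2799 = 0.52983
Under exogeneity alone the bounds on PN are max{0,(p₁−p₀)/p₁} ≤ PN ≤ min{1,(1−p₀)/p₁}.
  lower = (p₁ − p₀)/p₁ = 0.12395 / 0.65378 ≈ 0.1896
  upper = min{1, (1 − p₀)/p₁} = 0.47017 / 0.65378 ≈ 0.7192

0.190 ≤ PN ≤ 0.719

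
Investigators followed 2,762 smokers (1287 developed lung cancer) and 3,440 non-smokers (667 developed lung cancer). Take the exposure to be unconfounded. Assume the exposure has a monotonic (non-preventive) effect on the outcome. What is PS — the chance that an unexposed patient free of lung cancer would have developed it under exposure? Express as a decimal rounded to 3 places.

PS ≈ 0.338

p₁ = P(outcome | exposed) = 1287/2762 = 0.46597
p₀ = P(outcome | unexposed) = 667/3440 = 0.1939
Under exogeneity and monotonicity, PS = (p₁ − p₀) / (1 − p₀).
PS = (0.46597 − 0.1939) / (1 − 0.1939) = 0.27207 / 0.8061 ≈ 0.3375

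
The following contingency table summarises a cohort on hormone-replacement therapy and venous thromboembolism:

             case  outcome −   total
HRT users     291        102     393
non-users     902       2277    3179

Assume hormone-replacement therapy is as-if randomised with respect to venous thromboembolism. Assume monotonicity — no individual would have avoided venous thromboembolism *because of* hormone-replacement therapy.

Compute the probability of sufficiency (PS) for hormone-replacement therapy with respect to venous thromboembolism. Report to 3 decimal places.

PS ≈ 0.638

p₁ = P(outcome | exposed) = 291/393 = 0.74046
p₀ = P(outcome | unexposed) = 902/3179 = 0.28374
Under exogeneity and monotonicity, PS = (p₁ − p₀) / (1 − p₀).
PS = (0.74046 − 0.28374) / (1 − 0.28374) = 0.45672 / 0.71626 ≈ 0.6376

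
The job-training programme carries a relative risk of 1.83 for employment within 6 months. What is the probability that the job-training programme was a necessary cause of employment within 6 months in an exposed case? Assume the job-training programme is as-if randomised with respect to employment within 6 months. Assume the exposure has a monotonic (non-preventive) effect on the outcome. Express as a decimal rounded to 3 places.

PN ≈ 0.454

Under exogeneity and monotonicity, PN = (RR − 1) / RR = 1 − 1/RR.
PN = (1.83 − 1) / 1.83 = 0.83 / 1.83 ≈ 0.4536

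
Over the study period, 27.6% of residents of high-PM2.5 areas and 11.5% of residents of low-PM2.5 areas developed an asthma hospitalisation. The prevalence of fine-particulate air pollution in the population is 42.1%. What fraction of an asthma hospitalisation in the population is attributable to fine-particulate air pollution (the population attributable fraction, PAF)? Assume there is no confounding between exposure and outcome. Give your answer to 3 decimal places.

p₁ = 0.276, p₀ = 0.115.
Overall risk P(Y=1) = π·p₁ + (1−π)·p₀ = 0.421×0.276 + 0.579×0.115 = 0.18278.
Under exogeneity, PAF = [P(Y=1) − p₀] / P(Y=1).
PAF = (0.18278 − 0.115) / 0.18278 ≈ 0.3708

PAF ≈ 0.371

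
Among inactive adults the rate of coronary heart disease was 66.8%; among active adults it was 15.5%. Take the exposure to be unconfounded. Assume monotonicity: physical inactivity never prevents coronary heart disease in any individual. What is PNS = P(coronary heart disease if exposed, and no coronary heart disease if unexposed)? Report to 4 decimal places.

PNS ≈ 0.5130

p₁ = 0.668, p₀ = 0.155.
Under exogeneity and monotonicity, PNS = p₁ − p₀.
PNS = 0.668 − 0.155 = 0.513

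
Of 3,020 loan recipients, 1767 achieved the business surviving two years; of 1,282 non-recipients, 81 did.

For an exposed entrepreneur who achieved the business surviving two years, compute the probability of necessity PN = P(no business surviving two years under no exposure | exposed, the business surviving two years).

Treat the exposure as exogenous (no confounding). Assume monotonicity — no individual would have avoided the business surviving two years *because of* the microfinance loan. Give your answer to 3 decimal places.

p₁ = P(outcome | exposed) = 1767/3020 = 0.5851
p₀ = P(outcome | unexposed) = 81/1282 = 0.063183
Under exogeneity and monotonicity, PN = (p₁ − p₀) / p₁.
PN = (0.5851 − 0.063183) / 0.5851 = 0.52192 / 0.5851 ≈ 0.8920

PN ≈ 0.892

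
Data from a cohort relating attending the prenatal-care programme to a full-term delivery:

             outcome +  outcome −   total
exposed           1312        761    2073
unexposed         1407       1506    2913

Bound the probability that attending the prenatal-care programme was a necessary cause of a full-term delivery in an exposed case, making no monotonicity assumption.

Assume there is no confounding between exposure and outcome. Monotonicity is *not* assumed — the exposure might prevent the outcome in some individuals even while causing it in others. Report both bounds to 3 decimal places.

0.237 ≤ PN ≤ 0.817

p₁ = P(outcome | exposed) = 1312/2073 = 0.6329
p₀ = P(outcome | unexposed) = 1407/2913 = 0.48301
Under exogeneity alone the bounds on PN are max{0,(p₁−p₀)/p₁} ≤ PN ≤ min{1,(1−p₀)/p₁}.
  lower = (p₁ − p₀)/p₁ = 0.14989 / 0.6329 ≈ 0.2368
  upper = min{1, (1 − p₀)/p₁} = 0.51699 / 0.6329 ≈ 0.8169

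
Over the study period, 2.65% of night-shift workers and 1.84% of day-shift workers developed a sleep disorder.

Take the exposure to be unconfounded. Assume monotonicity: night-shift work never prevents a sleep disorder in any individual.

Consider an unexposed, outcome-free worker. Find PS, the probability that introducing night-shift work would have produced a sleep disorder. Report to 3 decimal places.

PS ≈ 0.008

p₁ = 0.0265, p₀ = 0.0184.
Under exogeneity and monotonicity, PS = (p₁ − p₀) / (1 − p₀).
PS = (0.0265 − 0.0184) / (1 − 0.0184) = 0.0081 / 0.9816 ≈ 0.0083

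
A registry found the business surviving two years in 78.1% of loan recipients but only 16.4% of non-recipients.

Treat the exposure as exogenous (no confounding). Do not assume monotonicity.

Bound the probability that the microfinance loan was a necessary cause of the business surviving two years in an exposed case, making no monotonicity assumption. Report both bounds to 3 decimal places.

p₁ = 0.781, p₀ = 0.164.
Under exogeneity alone the bounds on PN are max{0,(p₁−p₀)/p₁} ≤ PN ≤ min{1,(1−p₀)/p₁}.
  lower = (p₁ − p₀)/p₁ = 0.617 / 0.781 ≈ 0.7900
  upper = min{1, (1 − p₀)/p₁} = 0.836 / 0.781 ≈ 1.0704 → capped at 1

0.790 ≤ PN ≤ 1.000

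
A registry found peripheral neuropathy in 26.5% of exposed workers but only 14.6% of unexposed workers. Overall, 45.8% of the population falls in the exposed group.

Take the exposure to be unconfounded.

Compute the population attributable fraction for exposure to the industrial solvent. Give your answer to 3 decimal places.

p₁ = 0.265, p₀ = 0.146.
Overall risk P(Y=1) = π·p₁ + (1−π)·p₀ = 0.458×0.265 + 0.542×0.146 = 0.2005.
Under exogeneity, PAF = [P(Y=1) − p₀] / P(Y=1).
PAF = (0.2005 − 0.146) / 0.2005 ≈ 0.2718

PAF ≈ 0.272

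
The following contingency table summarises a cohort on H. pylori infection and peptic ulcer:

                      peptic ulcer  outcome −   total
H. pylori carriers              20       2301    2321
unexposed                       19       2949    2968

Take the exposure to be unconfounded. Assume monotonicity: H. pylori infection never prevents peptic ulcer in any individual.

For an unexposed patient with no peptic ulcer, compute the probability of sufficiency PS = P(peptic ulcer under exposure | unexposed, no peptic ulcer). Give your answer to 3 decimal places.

PS ≈ 0.002

p₁ = P(outcome | exposed) = 20/2321 = 0.008617
p₀ = P(outcome | unexposed) = 19/2968 = 0.0064016
Under exogeneity and monotonicity, PS = (p₁ − p₀)/(1 − p₀).
PS = (0.008617 − 0.0064016) / 0.9936 ≈ 0.0022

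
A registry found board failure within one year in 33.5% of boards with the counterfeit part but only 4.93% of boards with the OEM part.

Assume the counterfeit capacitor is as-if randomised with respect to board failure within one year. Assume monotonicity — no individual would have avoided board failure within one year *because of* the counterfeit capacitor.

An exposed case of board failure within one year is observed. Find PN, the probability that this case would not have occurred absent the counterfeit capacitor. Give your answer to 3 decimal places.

PN ≈ 0.853

p₁ = 0.335, p₀ = 0.0493.
Under exogeneity and monotonicity, PN = (p₁ − p₀) / p₁.
PN = (0.335 − 0.0493) / 0.335 = 0.2857 / 0.335 ≈ 0.8528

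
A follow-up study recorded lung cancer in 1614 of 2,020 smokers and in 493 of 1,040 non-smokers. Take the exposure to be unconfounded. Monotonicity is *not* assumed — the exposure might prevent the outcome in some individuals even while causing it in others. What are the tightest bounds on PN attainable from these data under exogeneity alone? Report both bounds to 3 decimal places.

0.407 ≤ PN ≤ 0.658

p₁ = P(outcome | exposed) = 1614/2020 = 0.79901
p₀ = P(outcome | unexposed) = 493/1040 = 0.47404
Under exogeneity alone the bounds on PN are max{0,(p₁−p₀)/p₁} ≤ PN ≤ min{1,(1−p₀)/p₁}.
  lower = (p₁ − p₀)/p₁ = 0.32497 / 0.79901 ≈ 0.4067
  upper = min{1, (1 − p₀)/p₁} = 0.52596 / 0.79901 ≈ 0.6583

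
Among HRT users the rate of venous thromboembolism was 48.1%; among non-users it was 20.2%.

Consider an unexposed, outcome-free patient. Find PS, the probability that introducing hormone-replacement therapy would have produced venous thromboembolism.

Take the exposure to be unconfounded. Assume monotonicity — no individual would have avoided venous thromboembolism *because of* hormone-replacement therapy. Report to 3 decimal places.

p₁ = 0.481, p₀ = 0.202.
Under exogeneity and monotonicity, PS = (p₁ − p₀) / (1 − p₀).
PS = (0.481 − 0.202) / (1 − 0.202) = 0.279 / 0.798 ≈ 0.3496

PS ≈ 0.350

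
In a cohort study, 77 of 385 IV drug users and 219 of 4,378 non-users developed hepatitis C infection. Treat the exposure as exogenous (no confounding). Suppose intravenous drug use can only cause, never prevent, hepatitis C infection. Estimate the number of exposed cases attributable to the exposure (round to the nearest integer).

p₁ = P(outcome | exposed) = 77/385 = 0.2
p₀ = P(outcome | unexposed) = 219/4378 = 0.050023
PN = (p₁ − p₀)/p₁ = (0.2 − 0.050023) / 0.2 ≈ 0.74989.
Attributable cases ≈ PN × (exposed cases) = 0.74989 × 77 ≈ 57.74.

about 58 cases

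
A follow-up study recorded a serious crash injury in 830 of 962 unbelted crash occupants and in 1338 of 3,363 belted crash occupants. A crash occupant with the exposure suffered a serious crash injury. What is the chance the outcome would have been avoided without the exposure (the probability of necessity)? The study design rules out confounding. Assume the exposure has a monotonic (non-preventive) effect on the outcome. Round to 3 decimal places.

PN ≈ 0.539

p₁ = P(outcome | exposed) = 830/962 = 0.86279
p₀ = P(outcome | unexposed) = 1338/3363 = 0.39786
Under exogeneity and monotonicity, PN = (p₁ − p₀) / p₁.
PN = (0.86279 − 0.39786) / 0.86279 = 0.46493 / 0.86279 ≈ 0.5389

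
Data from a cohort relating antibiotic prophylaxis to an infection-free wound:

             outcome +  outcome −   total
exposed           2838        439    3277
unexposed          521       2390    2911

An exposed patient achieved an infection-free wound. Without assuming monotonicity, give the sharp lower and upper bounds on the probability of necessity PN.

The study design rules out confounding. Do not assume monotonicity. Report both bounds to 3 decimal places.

p₁ = P(outcome | exposed) = 2838/3277 = 0.86604
p₀ = P(outcome | unexposed) = 521/2911 = 0.17898
Under exogeneity alone the bounds on PN are max{0,(p₁−p₀)/p₁} ≤ PN ≤ min{1,(1−p₀)/p₁}.
  lower = (p₁ − p₀)/p₁ = 0.68706 / 0.86604 ≈ 0.7933
  upper = min{1, (1 − p₀)/p₁} = 0.82102 / 0.86604 ≈ 0.9480

0.793 ≤ PN ≤ 0.948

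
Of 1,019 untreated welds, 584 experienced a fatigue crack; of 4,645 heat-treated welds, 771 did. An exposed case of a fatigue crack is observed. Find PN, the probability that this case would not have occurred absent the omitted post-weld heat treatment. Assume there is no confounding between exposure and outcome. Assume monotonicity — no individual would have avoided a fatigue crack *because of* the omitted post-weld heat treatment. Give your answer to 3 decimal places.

p₁ = P(outcome | exposed) = 584/1019 = 0.57311
p₀ = P(outcome | unexposed) = 771/4645 = 0.16598
Under exogeneity and monotonicity, PN = (p₁ − p₀) / p₁.
PN = (0.57311 − 0.16598) / 0.57311 = 0.40713 / 0.57311 ≈ 0.7104

PN ≈ 0.710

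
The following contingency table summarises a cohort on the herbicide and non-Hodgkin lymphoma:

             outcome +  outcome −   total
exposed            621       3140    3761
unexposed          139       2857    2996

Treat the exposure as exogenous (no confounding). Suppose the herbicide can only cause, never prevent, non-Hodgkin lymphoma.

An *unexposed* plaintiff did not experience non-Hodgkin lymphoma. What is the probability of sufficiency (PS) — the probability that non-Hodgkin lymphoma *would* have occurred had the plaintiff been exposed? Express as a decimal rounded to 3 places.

PS ≈ 0.124

p₁ = P(outcome | exposed) = 621/3761 = 0.16512
p₀ = P(outcome | unexposed) = 139/2996 = 0.046395
Under exogeneity and monotonicity, PS = (p₁ − p₀) / (1 − p₀).
PS = (0.16512 − 0.046395) / (1 − 0.046395) = 0.11872 / 0.9536 ≈ 0.1245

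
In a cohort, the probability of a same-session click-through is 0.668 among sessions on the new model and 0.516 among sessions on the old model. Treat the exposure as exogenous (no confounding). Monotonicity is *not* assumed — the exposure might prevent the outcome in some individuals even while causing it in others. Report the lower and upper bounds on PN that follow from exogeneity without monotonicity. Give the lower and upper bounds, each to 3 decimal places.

0.228 ≤ PN ≤ 0.725

Let p₁ = 0.668, p₀ = 0.516.
Under exogeneity alone the bounds on PN are max{0,(p₁−p₀)/p₁} ≤ PN ≤ min{1,(1−p₀)/p₁}.
  lower = (p₁ − p₀)/p₁ = 0.152 / 0.668 ≈ 0.2275
  upper = min{1, (1 − p₀)/p₁} = 0.484 / 0.668 ≈ 0.7246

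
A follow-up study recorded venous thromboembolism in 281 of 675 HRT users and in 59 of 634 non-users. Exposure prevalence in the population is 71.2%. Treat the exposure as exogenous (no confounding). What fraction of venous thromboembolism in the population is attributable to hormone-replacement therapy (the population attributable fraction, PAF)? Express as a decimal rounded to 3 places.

p₁ = P(outcome | exposed) = 281/675 = 0.4163
p₀ = P(outcome | unexposed) = 59/634 = 0.09306
Overall risk P(Y=1) = π·p₁ + (1−π)·p₀ = 0.712×0.4163 + 0.288×0.09306 = 0.3232.
Under exogeneity, PAF = [P(Y=1) − p₀] / P(Y=1).
PAF = (0.3232 − 0.09306) / 0.3232 ≈ 0.7121

PAF ≈ 0.712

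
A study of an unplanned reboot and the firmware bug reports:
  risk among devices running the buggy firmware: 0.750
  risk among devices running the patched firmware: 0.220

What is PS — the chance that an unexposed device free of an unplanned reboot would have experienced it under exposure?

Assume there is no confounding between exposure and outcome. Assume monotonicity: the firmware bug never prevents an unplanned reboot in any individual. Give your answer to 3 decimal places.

PS ≈ 0.679

Let p₁ = 0.75, p₀ = 0.22.
Under exogeneity and monotonicity, PS = (p₁ − p₀) / (1 − p₀).
PS = (0.75 − 0.22) / (1 − 0.22) = 0.53 / 0.78 ≈ 0.6795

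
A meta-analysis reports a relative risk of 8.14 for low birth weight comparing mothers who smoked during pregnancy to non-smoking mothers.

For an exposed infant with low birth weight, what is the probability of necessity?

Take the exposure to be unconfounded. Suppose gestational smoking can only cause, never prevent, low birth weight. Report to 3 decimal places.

PN ≈ 0.877

Under exogeneity and monotonicity, PN = (RR − 1) / RR = 1 − 1/RR.
PN = (8.14 − 1) / 8.14 = 7.14 / 8.14 ≈ 0.8771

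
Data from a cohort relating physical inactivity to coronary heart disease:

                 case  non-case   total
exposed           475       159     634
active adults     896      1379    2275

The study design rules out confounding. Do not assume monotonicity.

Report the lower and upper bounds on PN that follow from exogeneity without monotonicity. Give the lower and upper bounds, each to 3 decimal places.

0.474 ≤ PN ≤ 0.809

p₁ = P(outcome | exposed) = 475/634 = 0.74921
p₀ = P(outcome | unexposed) = 896/2275 = 0.39385
Under exogeneity alone the bounds on PN are max{0,(p₁−p₀)/p₁} ≤ PN ≤ min{1,(1−p₀)/p₁}.
  lower = (p₁ − p₀)/p₁ = 0.35537 / 0.74921 ≈ 0.4743
  upper = min{1, (1 − p₀)/p₁} = 0.60615 / 0.74921 ≈ 0.8091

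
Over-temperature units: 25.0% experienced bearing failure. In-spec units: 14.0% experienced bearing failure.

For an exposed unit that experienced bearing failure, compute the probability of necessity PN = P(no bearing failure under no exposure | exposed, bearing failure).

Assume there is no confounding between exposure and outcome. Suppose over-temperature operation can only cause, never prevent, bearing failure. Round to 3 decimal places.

PN ≈ 0.440

p₁ = 0.25, p₀ = 0.14.
Under exogeneity and monotonicity, PN = (p₁ − p₀) / p₁.
PN = (0.25 − 0.14) / 0.25 = 0.11 / 0.25 ≈ 0.4400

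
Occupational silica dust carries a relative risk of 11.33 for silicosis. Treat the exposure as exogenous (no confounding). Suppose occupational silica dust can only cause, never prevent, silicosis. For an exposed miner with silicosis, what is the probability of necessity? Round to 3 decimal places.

Under exogeneity and monotonicity, PN = (RR − 1) / RR = 1 − 1/RR.
PN = (11.33 − 1) / 11.33 = 10.33 / 11.33 ≈ 0.9117

PN ≈ 0.912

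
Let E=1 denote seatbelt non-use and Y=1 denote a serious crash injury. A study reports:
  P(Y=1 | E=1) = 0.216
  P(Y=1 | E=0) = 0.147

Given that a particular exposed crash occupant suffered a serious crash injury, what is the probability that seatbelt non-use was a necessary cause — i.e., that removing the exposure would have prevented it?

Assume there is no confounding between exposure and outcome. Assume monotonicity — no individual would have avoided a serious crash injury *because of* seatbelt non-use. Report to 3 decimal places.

PN ≈ 0.319

Let p₁ = 0.216, p₀ = 0.147.
Under exogeneity and monotonicity, PN = (p₁ − p₀) / p₁.
PN = (0.216 − 0.147) / 0.216 = 0.069 / 0.216 ≈ 0.3194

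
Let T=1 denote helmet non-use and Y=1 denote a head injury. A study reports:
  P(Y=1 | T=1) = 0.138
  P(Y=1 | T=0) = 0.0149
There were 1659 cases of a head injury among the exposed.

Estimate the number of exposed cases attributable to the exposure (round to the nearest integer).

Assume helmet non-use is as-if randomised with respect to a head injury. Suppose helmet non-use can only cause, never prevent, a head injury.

about 1480 cases

Let p₁ = 0.138, p₀ = 0.0149.
PN = (p₁ − p₀)/p₁ = (0.138 − 0.0149) / 0.138 ≈ 0.89203.
Attributable cases ≈ PN × (exposed cases) = 0.89203 × 1659 ≈ 1479.88.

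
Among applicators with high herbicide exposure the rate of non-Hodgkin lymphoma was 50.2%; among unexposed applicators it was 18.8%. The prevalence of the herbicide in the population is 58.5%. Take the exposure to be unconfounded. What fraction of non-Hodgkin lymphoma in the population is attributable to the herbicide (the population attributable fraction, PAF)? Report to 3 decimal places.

PAF ≈ 0.494

p₁ = 0.502, p₀ = 0.188.
Overall risk P(Y=1) = π·p₁ + (1−π)·p₀ = 0.585×0.502 + 0.415×0.188 = 0.37169.
Under exogeneity, PAF = [P(Y=1) − p₀] / P(Y=1).
PAF = (0.37169 − 0.188) / 0.37169 ≈ 0.4942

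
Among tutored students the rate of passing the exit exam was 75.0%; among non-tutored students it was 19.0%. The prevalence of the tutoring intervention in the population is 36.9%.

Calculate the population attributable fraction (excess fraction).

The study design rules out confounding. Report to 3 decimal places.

PAF ≈ 0.521

p₁ = 0.75, p₀ = 0.19.
Overall risk P(Y=1) = π·p₁ + (1−π)·p₀ = 0.369×0.75 + 0.631×0.19 = 0.39664.
Under exogeneity, PAF = [P(Y=1) − p₀] / P(Y=1).
PAF = (0.39664 − 0.19) / 0.39664 ≈ 0.5210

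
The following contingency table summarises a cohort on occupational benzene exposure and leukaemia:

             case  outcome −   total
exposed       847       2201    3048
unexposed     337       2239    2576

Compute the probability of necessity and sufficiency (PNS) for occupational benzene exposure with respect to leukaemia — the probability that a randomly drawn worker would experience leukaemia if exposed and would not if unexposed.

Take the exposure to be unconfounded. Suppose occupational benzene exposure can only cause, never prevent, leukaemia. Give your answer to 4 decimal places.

PNS ≈ 0.1471

p₁ = P(outcome | exposed) = 847/3048 = 0.27789
p₀ = P(outcome | unexposed) = 337/2576 = 0.13082
Under exogeneity and monotonicity, PNS = p₁ − p₀.
PNS = 0.27789 − 0.13082 = 0.14706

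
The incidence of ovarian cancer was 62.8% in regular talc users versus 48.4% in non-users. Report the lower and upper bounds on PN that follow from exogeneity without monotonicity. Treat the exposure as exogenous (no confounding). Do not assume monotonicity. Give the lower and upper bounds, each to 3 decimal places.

p₁ = 0.628, p₀ = 0.484.
Under exogeneity alone the bounds on PN are max{0,(p₁−p₀)/p₁} ≤ PN ≤ min{1,(1−p₀)/p₁}.
  lower = (p₁ − p₀)/p₁ = 0.144 / 0.628 ≈ 0.2293
  upper = min{1, (1 − p₀)/p₁} = 0.516 / 0.628 ≈ 0.8217

0.229 ≤ PN ≤ 0.822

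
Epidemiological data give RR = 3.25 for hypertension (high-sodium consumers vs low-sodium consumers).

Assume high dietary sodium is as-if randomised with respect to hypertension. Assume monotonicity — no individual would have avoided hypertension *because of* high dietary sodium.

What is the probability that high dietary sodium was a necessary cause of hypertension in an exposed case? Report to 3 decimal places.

PN ≈ 0.692

Under exogeneity and monotonicity, PN = (RR − 1) / RR = 1 − 1/RR.
PN = (3.25 − 1) / 3.25 = 2.25 / 3.25 ≈ 0.6923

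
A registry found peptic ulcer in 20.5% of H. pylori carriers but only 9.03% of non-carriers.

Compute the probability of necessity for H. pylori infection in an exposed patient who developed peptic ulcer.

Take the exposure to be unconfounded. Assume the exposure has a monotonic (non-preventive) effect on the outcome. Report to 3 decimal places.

PN ≈ 0.560

p₁ = 0.205, p₀ = 0.0903.
Under exogeneity and monotonicity, PN = (p₁ − p₀) / p₁.
PN = (0.205 − 0.0903) / 0.205 = 0.1147 / 0.205 ≈ 0.5595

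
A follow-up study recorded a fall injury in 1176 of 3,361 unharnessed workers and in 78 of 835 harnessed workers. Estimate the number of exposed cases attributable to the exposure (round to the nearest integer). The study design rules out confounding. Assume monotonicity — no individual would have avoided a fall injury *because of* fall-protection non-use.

about 862 cases

p₁ = P(outcome | exposed) = 1176/3361 = 0.3499
p₀ = P(outcome | unexposed) = 78/835 = 0.093413
PN = (p₁ − p₀)/p₁ = (0.3499 − 0.093413) / 0.3499 ≈ 0.73303.
Attributable cases ≈ PN × (exposed cases) = 0.73303 × 1176 ≈ 862.04.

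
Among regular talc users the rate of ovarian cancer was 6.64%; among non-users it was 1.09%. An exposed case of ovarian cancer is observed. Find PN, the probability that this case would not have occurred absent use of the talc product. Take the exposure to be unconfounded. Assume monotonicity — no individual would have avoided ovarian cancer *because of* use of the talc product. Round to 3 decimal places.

PN ≈ 0.836

p₁ = 0.0664, p₀ = 0.0109.
Under exogeneity and monotonicity, PN = (p₁ − p₀) / p₁.
PN = (0.0664 − 0.0109) / 0.0664 = 0.0555 / 0.0664 ≈ 0.8358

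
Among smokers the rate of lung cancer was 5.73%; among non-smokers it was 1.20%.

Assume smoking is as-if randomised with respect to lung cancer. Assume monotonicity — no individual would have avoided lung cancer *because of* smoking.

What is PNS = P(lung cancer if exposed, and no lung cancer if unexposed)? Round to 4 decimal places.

p₁ = 0.0573, p₀ = 0.012.
Under exogeneity and monotonicity, PNS = p₁ − p₀.
PNS = 0.0573 − 0.012 = 0.0453

PNS ≈ 0.0453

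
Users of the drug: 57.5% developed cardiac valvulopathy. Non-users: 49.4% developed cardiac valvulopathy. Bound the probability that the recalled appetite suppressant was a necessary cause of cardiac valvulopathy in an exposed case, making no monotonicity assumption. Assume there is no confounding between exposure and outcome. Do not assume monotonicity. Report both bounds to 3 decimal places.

0.141 ≤ PN ≤ 0.880

p₁ = 0.575, p₀ = 0.494.
Under exogeneity alone the bounds on PN are max{0,(p₁−p₀)/p₁} ≤ PN ≤ min{1,(1−p₀)/p₁}.
  lower = (p₁ − p₀)/p₁ = 0.081 / 0.575 ≈ 0.1409
  upper = min{1, (1 − p₀)/p₁} = 0.506 / 0.575 ≈ 0.8800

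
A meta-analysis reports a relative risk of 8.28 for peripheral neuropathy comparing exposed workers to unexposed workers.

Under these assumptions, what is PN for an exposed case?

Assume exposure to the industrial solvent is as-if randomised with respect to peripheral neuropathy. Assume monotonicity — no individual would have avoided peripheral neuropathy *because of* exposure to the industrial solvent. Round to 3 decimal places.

Under exogeneity and monotonicity, PN = (RR − 1) / RR = 1 − 1/RR.
PN = (8.28 − 1) / 8.28 = 7.28 / 8.28 ≈ 0.8792

PN ≈ 0.879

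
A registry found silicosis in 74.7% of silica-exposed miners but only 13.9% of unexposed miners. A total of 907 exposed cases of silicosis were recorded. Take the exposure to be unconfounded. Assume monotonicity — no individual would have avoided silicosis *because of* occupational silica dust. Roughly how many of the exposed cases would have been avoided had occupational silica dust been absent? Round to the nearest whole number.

about 738 cases

p₁ = 0.747, p₀ = 0.139.
PN = (p₁ − p₀)/p₁ = (0.747 − 0.139) / 0.747 ≈ 0.81392.
Attributable cases ≈ PN × (exposed cases) = 0.81392 × 907 ≈ 738.23.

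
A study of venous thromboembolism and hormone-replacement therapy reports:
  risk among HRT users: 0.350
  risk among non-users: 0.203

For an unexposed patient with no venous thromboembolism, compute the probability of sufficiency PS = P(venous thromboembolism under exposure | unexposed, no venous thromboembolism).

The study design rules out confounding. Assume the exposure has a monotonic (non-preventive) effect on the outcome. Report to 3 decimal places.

Let p₁ = 0.35, p₀ = 0.203.
Under exogeneity and monotonicity, PS = (p₁ − p₀) / (1 − p₀).
PS = (0.35 − 0.203) / (1 − 0.203) = 0.147 / 0.797 ≈ 0.1844

PS ≈ 0.184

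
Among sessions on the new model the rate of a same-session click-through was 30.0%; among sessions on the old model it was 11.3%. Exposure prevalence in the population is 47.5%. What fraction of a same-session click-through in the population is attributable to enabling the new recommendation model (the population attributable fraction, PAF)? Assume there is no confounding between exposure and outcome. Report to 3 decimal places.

p₁ = 0.3, p₀ = 0.113.
Overall risk P(Y=1) = π·p₁ + (1−π)·p₀ = 0.475×0.3 + 0.525×0.113 = 0.20182.
Under exogeneity, PAF = [P(Y=1) − p₀] / P(Y=1).
PAF = (0.20182 − 0.113) / 0.20182 ≈ 0.4401

PAF ≈ 0.440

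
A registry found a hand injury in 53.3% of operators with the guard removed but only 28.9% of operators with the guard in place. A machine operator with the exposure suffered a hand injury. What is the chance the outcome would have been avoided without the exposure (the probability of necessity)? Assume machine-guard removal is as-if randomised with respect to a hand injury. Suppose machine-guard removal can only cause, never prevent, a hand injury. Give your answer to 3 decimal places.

PN ≈ 0.458

p₁ = 0.533, p₀ = 0.289.
Under exogeneity and monotonicity, PN = (p₁ − p₀) / p₁.
PN = (0.533 − 0.289) / 0.533 = 0.244 / 0.533 ≈ 0.4578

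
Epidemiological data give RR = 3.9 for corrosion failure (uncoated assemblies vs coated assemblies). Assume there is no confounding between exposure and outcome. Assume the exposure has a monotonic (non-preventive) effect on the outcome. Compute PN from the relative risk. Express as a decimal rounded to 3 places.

PN ≈ 0.744

Under exogeneity and monotonicity, PN = (RR − 1) / RR = 1 − 1/RR.
PN = (3.9 − 1) / 3.9 = 2.9 / 3.9 ≈ 0.7436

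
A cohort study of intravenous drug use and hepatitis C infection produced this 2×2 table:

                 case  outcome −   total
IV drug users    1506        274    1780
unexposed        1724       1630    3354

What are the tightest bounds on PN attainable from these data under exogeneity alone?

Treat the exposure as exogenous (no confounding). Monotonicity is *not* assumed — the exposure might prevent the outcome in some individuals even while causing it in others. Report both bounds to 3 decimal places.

p₁ = P(outcome | exposed) = 1506/1780 = 0.84607
p₀ = P(outcome | unexposed) = 1724/3354 = 0.51401
Under exogeneity alone the bounds on PN are max{0,(p₁−p₀)/p₁} ≤ PN ≤ min{1,(1−p₀)/p₁}.
  lower = (p₁ − p₀)/p₁ = 0.33205 / 0.84607 ≈ 0.3925
  upper = min{1, (1 − p₀)/p₁} = 0.48599 / 0.84607 ≈ 0.5744

0.392 ≤ PN ≤ 0.574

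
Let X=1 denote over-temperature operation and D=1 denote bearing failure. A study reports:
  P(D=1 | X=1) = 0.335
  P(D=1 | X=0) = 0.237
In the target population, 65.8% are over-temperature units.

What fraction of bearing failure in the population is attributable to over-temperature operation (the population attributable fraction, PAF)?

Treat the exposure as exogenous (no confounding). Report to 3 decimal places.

PAF ≈ 0.214

Let p₁ = 0.335, p₀ = 0.237.
Overall risk P(Y=1) = π·p₁ + (1−π)·p₀ = 0.658×0.335 + 0.342×0.237 = 0.30148.
Under exogeneity, PAF = [P(Y=1) − p₀] / P(Y=1).
PAF = (0.30148 − 0.237) / 0.30148 ≈ 0.2139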